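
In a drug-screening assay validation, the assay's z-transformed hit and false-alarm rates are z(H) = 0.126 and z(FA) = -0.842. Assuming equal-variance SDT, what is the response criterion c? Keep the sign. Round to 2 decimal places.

c = 0.36

c = −½·[z(H) + z(FA)] = −½·(0.126 + (-0.842)) = 0.358
c > 0: the assay has a conservative response bias.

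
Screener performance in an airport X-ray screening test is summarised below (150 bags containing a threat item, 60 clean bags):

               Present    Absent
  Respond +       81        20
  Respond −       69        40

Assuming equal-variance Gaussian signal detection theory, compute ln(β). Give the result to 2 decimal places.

H = 81/150 = 0.5400
FA = 20/60 = 0.3333
Φ⁻¹(0.5400) = 0.100, Φ⁻¹(0.3333) = -0.431
ln β = −½·[z(H)² − z(FA)²] = −0.5 × (0.010 − 0.186) = 0.088

ln β = 0.09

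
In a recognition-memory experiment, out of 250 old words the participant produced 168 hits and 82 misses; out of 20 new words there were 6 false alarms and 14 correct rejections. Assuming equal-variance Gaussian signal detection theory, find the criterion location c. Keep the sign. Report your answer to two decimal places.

H = 168/250 = 0.6720
FA = 6/20 = 0.3000
z(H) = z(0.6720) = 0.445
z(FA) = z(0.3000) = -0.524
c = −½·[z(H) + z(FA)] = −0.5 × (0.445 + (-0.524)) = 0.0395
c > 0: the participant has a conservative response bias.

c = 0.04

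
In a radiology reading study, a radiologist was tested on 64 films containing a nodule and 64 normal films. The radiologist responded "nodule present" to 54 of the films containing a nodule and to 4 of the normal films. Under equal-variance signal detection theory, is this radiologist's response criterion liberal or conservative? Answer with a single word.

conservative

z(H) = 1.010, z(FA) = -1.534
c = −½·(z(H) + z(FA)) = 0.262
c > 0 → conservative criterion (biased toward responding “no”).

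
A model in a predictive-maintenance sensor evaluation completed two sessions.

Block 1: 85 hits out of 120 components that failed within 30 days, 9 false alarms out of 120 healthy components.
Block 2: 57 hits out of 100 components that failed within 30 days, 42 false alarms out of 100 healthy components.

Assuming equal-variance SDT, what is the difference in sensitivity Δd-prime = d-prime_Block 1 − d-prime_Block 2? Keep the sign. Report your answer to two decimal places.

Block 1: z(0.7083) = 0.548, z(0.0750) = -1.440, d' = 1.988
Block 2: z(0.5700) = 0.176, z(0.4200) = -0.202, d' = 0.378
Δd' = d'_Block 1 − d'_Block 2 = 1.988 − 0.378 = 1.610
Block 1 has the higher sensitivity.

Δd-prime = 1.61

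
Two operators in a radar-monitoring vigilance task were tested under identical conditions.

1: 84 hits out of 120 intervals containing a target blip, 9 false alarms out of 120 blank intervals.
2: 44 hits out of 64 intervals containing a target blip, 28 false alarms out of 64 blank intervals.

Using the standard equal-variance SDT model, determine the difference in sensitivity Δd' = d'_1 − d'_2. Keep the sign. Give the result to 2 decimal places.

1: z(0.7000) = 0.524, z(0.0750) = -1.440, d' = 1.964
2: z(0.6875) = 0.489, z(0.4375) = -0.157, d' = 0.646
Δd' = d'_1 − d'_2 = 1.964 − 0.646 = 1.318
1 has the higher sensitivity.

Δd' = 1.32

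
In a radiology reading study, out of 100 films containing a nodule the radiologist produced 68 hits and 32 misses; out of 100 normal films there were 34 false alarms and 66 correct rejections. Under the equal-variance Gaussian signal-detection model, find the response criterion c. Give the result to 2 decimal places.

c = -0.03

H = 68/100 = 0.6800
FA = 34/100 = 0.3400
z(H) = 0.468
z(FA) = -0.412
c = −½·[z(H) + z(FA)] = −0.5 × (0.468 + (-0.412)) = -0.028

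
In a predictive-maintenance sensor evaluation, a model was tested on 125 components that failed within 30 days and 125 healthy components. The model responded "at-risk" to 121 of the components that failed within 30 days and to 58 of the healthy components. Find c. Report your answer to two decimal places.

H = 121/125 = 0.9680
FA = 58/125 = 0.4640
Φ⁻¹(H) = 1.8522
Φ⁻¹(FA) = -0.0904
c = −½·[z(H) + z(FA)] = −0.5 × (1.8522 + (-0.0904)) = -0.8809
c < 0: the model has a liberal response bias.

c = -0.88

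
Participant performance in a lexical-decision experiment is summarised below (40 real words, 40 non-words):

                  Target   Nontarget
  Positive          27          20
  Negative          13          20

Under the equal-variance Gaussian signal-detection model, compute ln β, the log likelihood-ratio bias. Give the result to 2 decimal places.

H = 27/40 = 0.6750
FA = 20/40 = 0.5000
z(H) = z(0.6750) = 0.454
z(FA) = z(0.5000) = 0.000
ln β = −½·[z(H)² − z(FA)²] = −0.5 × (0.206 − 0.000) = -0.103

ln β = -0.10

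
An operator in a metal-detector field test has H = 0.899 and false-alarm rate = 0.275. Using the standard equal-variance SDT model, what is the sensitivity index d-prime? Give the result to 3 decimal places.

d-prime = 1.874

z(H) = z(0.899) = 1.2759
z(FA) = z(0.275) = -0.5978
d' = z(H) − z(FA) = 1.2759 − (-0.5978) = 1.8737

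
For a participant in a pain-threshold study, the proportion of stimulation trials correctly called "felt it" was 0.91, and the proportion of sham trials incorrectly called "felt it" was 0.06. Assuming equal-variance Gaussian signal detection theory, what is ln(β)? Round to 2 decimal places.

z(H) = 1.341
z(FA) = -1.555
ln β = −½·[z(H)² − z(FA)²] = −0.5 × (1.798 − 2.418) = 0.310

ln β = 0.31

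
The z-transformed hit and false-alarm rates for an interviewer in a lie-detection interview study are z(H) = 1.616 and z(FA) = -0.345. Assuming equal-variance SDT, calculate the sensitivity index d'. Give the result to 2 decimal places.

d' = z(H) − z(FA) = 1.616 − (-0.345) = 1.961

d' = 1.96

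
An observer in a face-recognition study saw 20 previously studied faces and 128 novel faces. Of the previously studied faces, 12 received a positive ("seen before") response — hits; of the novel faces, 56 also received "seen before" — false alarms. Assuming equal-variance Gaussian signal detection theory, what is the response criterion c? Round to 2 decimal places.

H = 12/20 = 0.6000
FA = 56/128 = 0.4375
Φ⁻¹(H) = 0.2533
Φ⁻¹(FA) = -0.1573
c = −½·[z(H) + z(FA)] = −0.5 × (0.2533 + (-0.1573)) = -0.0480

c = -0.05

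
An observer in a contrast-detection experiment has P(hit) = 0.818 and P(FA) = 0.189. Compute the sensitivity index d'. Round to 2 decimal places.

d' = 1.79

z(H) = z(0.818) = 0.908
z(FA) = z(0.189) = -0.882
d' = z(H) − z(FA) = 0.908 − (-0.882) = 1.790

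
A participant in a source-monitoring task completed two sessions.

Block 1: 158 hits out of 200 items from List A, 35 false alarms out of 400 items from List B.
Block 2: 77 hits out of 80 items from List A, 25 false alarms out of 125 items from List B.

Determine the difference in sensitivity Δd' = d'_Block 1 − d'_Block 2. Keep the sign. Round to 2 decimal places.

Block 1: z(0.7900) = 0.806, z(0.0875) = -1.356, d' = 2.162
Block 2: z(0.9625) = 1.780, z(0.2000) = -0.842, d' = 2.622
Δd' = d'_Block 1 − d'_Block 2 = 2.162 − 2.622 = -0.460
Block 2 has the higher sensitivity.

Δd' = -0.46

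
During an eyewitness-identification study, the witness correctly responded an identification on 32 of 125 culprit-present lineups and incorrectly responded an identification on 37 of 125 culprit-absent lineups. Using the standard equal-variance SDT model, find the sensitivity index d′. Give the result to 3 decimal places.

d′ = -0.120

H = 32/125 = 0.2560
FA = 37/125 = 0.2960
Φ⁻¹(0.2560) = -0.6557, Φ⁻¹(0.2960) = -0.5359
d' = z(H) − z(FA) = -0.6557 − (-0.5359) = -0.1198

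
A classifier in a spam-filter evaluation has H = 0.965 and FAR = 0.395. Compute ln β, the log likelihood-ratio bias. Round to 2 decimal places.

ln β = -1.61

z(H) = 1.812
z(FA) = -0.266
ln β = −½·[z(H)² − z(FA)²] = −0.5 × (3.283 − 0.071) = -1.606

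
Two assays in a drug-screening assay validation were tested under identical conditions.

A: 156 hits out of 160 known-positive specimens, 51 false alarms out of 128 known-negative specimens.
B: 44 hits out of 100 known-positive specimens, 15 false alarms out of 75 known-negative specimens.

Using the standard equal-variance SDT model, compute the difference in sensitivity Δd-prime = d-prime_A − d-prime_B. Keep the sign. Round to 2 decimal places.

Δd-prime = 1.53

A: z(0.9750) = 1.960, z(0.3984) = -0.257, d' = 2.217
B: z(0.4400) = -0.151, z(0.2000) = -0.842, d' = 0.691
Δd' = d'_A − d'_B = 2.217 − 0.691 = 1.526
A has the higher sensitivity.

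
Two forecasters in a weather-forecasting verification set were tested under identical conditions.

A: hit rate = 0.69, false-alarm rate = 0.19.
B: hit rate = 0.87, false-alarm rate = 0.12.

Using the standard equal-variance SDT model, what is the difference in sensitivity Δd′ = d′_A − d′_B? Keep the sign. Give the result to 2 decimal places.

A: z(0.69) = 0.496, z(0.19) = -0.878, d' = 1.374
B: z(0.87) = 1.126, z(0.12) = -1.175, d' = 2.301
Δd' = d'_A − d'_B = 1.374 − 2.301 = -0.927
B has the higher sensitivity.

Δd′ = -0.93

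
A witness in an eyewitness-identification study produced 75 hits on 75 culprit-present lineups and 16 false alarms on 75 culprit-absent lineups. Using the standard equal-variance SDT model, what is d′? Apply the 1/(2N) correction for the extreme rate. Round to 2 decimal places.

d′ = 3.27

The hit rate is 75/75 = 1, so apply the 1/(2N) correction: H → 1 − 1/(2·75) = 0.99333.
z(H) = z(0.99333) = 2.475
z(FA) = z(0.21333) = -0.795
d' = 2.475 − (-0.795) = 3.270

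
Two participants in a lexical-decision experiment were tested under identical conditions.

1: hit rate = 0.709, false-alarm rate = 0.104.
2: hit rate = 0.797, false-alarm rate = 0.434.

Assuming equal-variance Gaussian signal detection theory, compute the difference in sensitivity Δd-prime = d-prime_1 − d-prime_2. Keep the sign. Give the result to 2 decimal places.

1: z(0.709) = 0.550, z(0.104) = -1.259, d' = 1.809
2: z(0.797) = 0.831, z(0.434) = -0.166, d' = 0.997
Δd' = d'_1 − d'_2 = 1.809 − 0.997 = 0.812
1 has the higher sensitivity.

Δd-prime = 0.81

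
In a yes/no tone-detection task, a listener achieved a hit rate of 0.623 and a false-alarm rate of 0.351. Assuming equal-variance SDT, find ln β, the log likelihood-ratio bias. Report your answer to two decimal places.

z(H) = z(0.623) = 0.313
z(FA) = z(0.351) = -0.383
ln β = −½·[z(H)² − z(FA)²] = −0.5 × (0.098 − 0.147) = 0.0245

ln β = 0.02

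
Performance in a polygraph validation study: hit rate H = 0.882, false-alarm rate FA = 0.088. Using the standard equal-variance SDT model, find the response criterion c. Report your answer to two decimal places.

c = 0.08

Φ⁻¹(H) = 1.1850
Φ⁻¹(FA) = -1.3532
c = −½·[z(H) + z(FA)] = −0.5 × (1.1850 + (-1.3532)) = 0.0841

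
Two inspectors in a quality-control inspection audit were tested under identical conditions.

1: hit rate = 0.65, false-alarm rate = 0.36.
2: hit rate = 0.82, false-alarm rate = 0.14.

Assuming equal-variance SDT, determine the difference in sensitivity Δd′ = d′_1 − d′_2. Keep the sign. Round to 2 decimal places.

Δd′ = -1.25

1: z(0.65) = 0.385, z(0.36) = -0.358, d' = 0.743
2: z(0.82) = 0.915, z(0.14) = -1.080, d' = 1.995
Δd' = d'_1 − d'_2 = 0.743 − 1.995 = -1.252
2 has the higher sensitivity.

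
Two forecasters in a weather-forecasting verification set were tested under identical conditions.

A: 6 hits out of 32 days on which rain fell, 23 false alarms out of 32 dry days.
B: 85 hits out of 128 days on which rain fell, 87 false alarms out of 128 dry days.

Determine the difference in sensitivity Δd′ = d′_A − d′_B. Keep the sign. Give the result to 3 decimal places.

Δd′ = -1.423

A: z(0.1875) = -0.8871, z(0.7188) = 0.5793, d' = -1.4664
B: z(0.6641) = 0.4237, z(0.6797) = 0.4669, d' = -0.0432
Δd' = d'_A − d'_B = -1.4664 − (-0.0432) = -1.4232
B has the higher sensitivity.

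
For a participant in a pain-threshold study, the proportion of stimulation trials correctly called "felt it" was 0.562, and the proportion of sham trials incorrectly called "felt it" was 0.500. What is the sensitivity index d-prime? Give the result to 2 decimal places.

Φ⁻¹(0.562) = 0.1560, Φ⁻¹(0.500) = 0.0000
d' = z(H) − z(FA) = 0.1560 − 0.0000 = 0.1560

d-prime = 0.16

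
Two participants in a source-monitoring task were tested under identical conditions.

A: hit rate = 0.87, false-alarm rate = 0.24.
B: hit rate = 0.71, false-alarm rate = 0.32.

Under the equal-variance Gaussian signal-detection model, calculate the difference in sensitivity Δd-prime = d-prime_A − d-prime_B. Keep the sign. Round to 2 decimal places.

A: z(0.87) = 1.126, z(0.24) = -0.706, d' = 1.832
B: z(0.71) = 0.553, z(0.32) = -0.468, d' = 1.021
Δd' = d'_A − d'_B = 1.832 − 1.021 = 0.811
A has the higher sensitivity.

Δd-prime = 0.81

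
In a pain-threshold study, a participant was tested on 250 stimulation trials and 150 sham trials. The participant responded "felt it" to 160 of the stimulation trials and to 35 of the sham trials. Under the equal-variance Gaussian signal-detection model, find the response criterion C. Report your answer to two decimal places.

H = 160/250 = 0.6400
FA = 35/150 = 0.2333
Φ⁻¹(0.6400) = 0.3585, Φ⁻¹(0.2333) = -0.7280
c = −½·[z(H) + z(FA)] = −0.5 × (0.3585 + (-0.7280)) = 0.18475
c > 0: the participant has a conservative response bias.

C = 0.18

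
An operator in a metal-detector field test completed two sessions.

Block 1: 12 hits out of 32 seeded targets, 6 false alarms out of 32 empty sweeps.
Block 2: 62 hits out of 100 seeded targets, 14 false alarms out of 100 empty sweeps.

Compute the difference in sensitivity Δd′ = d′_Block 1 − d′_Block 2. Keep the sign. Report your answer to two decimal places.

Δd′ = -0.82

Block 1: z(0.3750) = -0.319, z(0.1875) = -0.887, d' = 0.568
Block 2: z(0.6200) = 0.305, z(0.1400) = -1.080, d' = 1.385
Δd' = d'_Block 1 − d'_Block 2 = 0.568 − 1.385 = -0.817
Block 2 has the higher sensitivity.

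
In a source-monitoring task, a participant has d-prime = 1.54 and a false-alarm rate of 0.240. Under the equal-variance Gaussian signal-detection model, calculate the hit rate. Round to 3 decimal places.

z(false-alarm rate) = z(0.240) = -0.7063
z(H) = z(FA) + d' = -0.7063 + 1.54 = 0.8337
hit rate = Φ(0.8337) = 0.7978

hit rate = 0.798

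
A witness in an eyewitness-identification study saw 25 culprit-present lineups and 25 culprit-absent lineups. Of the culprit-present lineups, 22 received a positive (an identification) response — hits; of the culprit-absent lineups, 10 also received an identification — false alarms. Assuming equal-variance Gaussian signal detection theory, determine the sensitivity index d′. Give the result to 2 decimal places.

H = 22/25 = 0.8800
FA = 10/25 = 0.4000
Φ⁻¹(H) = Φ⁻¹(0.8800) = 1.1750
Φ⁻¹(FA) = Φ⁻¹(0.4000) = -0.2533
d' = z(H) − z(FA) = 1.1750 − (-0.2533) = 1.4283

d′ = 1.43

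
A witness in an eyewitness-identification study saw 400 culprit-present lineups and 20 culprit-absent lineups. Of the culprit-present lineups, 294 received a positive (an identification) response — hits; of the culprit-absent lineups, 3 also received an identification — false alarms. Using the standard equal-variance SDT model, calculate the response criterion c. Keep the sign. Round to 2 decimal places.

c = 0.20

H = 294/400 = 0.7350
FA = 3/20 = 0.1500
Φ⁻¹(0.7350) = 0.628, Φ⁻¹(0.1500) = -1.036
c = −½·[z(H) + z(FA)] = −0.5 × (0.628 + (-1.036)) = 0.204
c > 0: the witness has a conservative response bias.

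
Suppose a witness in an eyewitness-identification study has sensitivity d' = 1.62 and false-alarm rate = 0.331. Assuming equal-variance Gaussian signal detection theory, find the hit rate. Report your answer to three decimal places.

hit rate = 0.882

z(false-alarm rate) = z(0.331) = -0.4372
z(H) = z(FA) + d' = -0.4372 + 1.62 = 1.1828
hit rate = Φ(1.1828) = 0.8816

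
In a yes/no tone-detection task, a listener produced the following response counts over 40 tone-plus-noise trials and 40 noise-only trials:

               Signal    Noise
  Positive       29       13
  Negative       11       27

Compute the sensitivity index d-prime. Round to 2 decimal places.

H = 29/40 = 0.7250
FA = 13/40 = 0.3250
z(H) = 0.5978
z(FA) = -0.4538
d' = z(H) − z(FA) = 0.5978 − (-0.4538) = 1.0516

d-prime = 1.05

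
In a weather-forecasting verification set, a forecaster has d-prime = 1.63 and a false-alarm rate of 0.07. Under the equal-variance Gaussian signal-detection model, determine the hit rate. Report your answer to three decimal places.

z(false-alarm rate) = z(0.07) = -1.4758
z(H) = z(FA) + d' = -1.4758 + 1.63 = 0.1542
hit rate = Φ(0.1542) = 0.5613

hit rate = 0.561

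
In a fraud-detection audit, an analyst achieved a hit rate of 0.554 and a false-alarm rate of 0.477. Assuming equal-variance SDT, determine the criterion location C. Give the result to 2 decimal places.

z(H) = z(0.554) = 0.136
z(FA) = z(0.477) = -0.058
c = −½·[z(H) + z(FA)] = −0.5 × (0.136 + (-0.058)) = -0.039
c < 0: the analyst has a liberal response bias.

C = -0.04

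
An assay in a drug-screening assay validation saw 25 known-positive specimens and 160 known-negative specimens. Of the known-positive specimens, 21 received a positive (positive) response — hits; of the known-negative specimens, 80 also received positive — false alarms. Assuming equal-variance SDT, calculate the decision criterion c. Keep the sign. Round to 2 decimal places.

H = 21/25 = 0.8400
FA = 80/160 = 0.5000
z(0.8400) = 0.994, z(0.5000) = 0.000
c = −½·[z(H) + z(FA)] = −0.5 × (0.994 + 0.000) = -0.497

c = -0.50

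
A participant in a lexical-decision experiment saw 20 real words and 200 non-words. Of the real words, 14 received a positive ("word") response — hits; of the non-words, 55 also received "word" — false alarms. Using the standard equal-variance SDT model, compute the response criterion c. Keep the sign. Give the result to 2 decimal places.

H = 14/20 = 0.7000
FA = 55/200 = 0.2750
Φ⁻¹(0.7000) = 0.5244, Φ⁻¹(0.2750) = -0.5978
c = −½·[z(H) + z(FA)] = −0.5 × (0.5244 + (-0.5978)) = 0.0367

c = 0.04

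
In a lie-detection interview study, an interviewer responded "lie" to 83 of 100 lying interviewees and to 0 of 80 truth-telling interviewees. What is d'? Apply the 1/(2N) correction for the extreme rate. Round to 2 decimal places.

The false-alarm rate is 0/80 = 0, so apply the 1/(2N) correction: FA → 1/(2·80) = 0.00625.
z(H) = z(0.83000) = 0.954
z(FA) = z(0.00625) = -2.498
d' = 0.954 − (-2.498) = 3.452

d' = 3.45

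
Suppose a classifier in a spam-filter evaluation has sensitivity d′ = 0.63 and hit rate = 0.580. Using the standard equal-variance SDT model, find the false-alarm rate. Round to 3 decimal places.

z(hit rate) = z(0.580) = 0.2019
z(FA) = z(H) − d' = 0.2019 − 0.63 = -0.4281
false-alarm rate = Φ(-0.4281) = 0.3343

false-alarm rate = 0.334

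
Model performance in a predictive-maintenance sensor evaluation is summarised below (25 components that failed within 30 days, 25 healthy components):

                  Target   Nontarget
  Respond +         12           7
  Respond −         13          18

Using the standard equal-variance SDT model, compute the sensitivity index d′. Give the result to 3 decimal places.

H = 12/25 = 0.4800
FA = 7/25 = 0.2800
z(H) = z(0.4800) = -0.0502
z(FA) = z(0.2800) = -0.5828
d' = z(H) − z(FA) = -0.0502 − (-0.5828) = 0.5326

d′ = 0.533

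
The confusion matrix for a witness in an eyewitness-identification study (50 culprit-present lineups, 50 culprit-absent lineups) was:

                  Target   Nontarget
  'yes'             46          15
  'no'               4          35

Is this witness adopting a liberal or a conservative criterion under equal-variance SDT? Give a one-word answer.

z(H) = 1.405, z(FA) = -0.524
c = −½·(z(H) + z(FA)) = -0.4405
c < 0 → liberal criterion (biased toward responding “yes”).

liberal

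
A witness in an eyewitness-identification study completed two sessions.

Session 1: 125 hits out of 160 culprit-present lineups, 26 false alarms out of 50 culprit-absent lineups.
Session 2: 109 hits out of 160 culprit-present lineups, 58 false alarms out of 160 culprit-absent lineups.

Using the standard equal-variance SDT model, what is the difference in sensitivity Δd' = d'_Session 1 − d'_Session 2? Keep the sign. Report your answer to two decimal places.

Session 1: z(0.7812) = 0.776, z(0.5200) = 0.050, d' = 0.726
Session 2: z(0.6813) = 0.471, z(0.3625) = -0.352, d' = 0.823
Δd' = d'_Session 1 − d'_Session 2 = 0.726 − 0.823 = -0.097
Session 2 has the higher sensitivity.

Δd' = -0.10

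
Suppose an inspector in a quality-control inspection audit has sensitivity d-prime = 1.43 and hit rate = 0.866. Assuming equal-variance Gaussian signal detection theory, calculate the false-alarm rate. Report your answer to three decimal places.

false-alarm rate = 0.374

z(hit rate) = z(0.866) = 1.1077
z(FA) = z(H) − d' = 1.1077 − 1.43 = -0.3223
false-alarm rate = Φ(-0.3223) = 0.3736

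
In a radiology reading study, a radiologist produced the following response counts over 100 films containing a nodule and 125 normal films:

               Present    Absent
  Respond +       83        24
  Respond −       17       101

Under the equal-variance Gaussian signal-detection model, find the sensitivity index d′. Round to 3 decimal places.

d′ = 1.825

H = 83/100 = 0.8300
FA = 24/125 = 0.1920
z(H) = z(0.8300) = 0.9542
z(FA) = z(0.1920) = -0.8705
d' = z(H) − z(FA) = 0.9542 − (-0.8705) = 1.8247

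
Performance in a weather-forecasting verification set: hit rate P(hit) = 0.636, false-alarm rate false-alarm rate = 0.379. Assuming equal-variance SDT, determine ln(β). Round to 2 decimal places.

z(0.636) = 0.348, z(0.379) = -0.308
ln β = −½·[z(H)² − z(FA)²] = −0.5 × (0.121 − 0.095) = -0.013

ln β = -0.01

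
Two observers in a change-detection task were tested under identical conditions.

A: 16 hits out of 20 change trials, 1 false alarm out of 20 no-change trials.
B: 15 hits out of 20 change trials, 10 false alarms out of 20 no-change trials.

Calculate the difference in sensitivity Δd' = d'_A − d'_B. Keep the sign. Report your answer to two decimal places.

Δd' = 1.81

A: z(0.8000) = 0.842, z(0.0500) = -1.645, d' = 2.487
B: z(0.7500) = 0.674, z(0.5000) = 0.000, d' = 0.674
Δd' = d'_A − d'_B = 2.487 − 0.674 = 1.813
A has the higher sensitivity.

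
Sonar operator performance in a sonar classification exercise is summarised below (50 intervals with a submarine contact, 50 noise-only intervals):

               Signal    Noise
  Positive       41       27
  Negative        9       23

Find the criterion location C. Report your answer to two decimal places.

H = 41/50 = 0.8200
FA = 27/50 = 0.5400
z(H) = 0.9154
z(FA) = 0.1004
c = −½·[z(H) + z(FA)] = −0.5 × (0.9154 + 0.1004) = -0.5079

C = -0.51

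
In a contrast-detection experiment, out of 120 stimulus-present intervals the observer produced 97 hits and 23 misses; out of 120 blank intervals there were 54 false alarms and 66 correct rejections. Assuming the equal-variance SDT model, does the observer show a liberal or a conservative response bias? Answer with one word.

liberal

z(H) = 0.872, z(FA) = -0.126
c = −½·(z(H) + z(FA)) = -0.373
c < 0 → liberal criterion (biased toward responding “yes”).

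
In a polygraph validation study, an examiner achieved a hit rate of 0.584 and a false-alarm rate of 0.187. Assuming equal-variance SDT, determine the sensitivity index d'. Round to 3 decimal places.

d' = 1.101

z(H) = z(0.584) = 0.2121
z(FA) = z(0.187) = -0.8890
d' = z(H) − z(FA) = 0.2121 − (-0.8890) = 1.1011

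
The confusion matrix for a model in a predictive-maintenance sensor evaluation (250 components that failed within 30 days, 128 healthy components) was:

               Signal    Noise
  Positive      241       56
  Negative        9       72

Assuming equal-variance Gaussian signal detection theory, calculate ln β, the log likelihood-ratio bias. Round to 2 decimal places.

H = 241/250 = 0.9640
FA = 56/128 = 0.4375
z(H) = 1.799
z(FA) = -0.157
ln β = −½·[z(H)² − z(FA)²] = −0.5 × (3.236 − 0.025) = -1.6055

ln β = -1.61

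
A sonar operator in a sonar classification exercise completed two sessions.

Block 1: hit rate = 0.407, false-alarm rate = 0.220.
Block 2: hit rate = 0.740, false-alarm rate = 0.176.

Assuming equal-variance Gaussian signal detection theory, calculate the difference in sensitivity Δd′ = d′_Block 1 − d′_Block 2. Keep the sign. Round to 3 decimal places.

Δd′ = -1.037

Block 1: z(0.407) = -0.2353, z(0.220) = -0.7722, d' = 0.5369
Block 2: z(0.740) = 0.6433, z(0.176) = -0.9307, d' = 1.5740
Δd' = d'_Block 1 − d'_Block 2 = 0.5369 − 1.5740 = -1.0371
Block 2 has the higher sensitivity.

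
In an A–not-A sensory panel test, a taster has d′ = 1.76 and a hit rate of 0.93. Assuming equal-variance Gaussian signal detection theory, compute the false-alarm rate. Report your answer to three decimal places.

z(hit rate) = z(0.93) = 1.4758
z(FA) = z(H) − d' = 1.4758 − 1.76 = -0.2842
false-alarm rate = Φ(-0.2842) = 0.3881

false-alarm rate = 0.388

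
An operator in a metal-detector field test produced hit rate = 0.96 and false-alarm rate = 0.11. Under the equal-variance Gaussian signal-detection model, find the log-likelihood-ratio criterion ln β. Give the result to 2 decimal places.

ln β = -0.78

z(H) = z(0.96) = 1.751
z(FA) = z(0.11) = -1.227
ln β = −½·[z(H)² − z(FA)²] = −0.5 × (3.066 − 1.506) = -0.780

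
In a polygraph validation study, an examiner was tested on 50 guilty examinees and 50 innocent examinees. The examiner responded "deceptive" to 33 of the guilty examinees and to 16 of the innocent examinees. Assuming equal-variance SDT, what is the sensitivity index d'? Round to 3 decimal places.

d' = 0.880

H = 33/50 = 0.6600
FA = 16/50 = 0.3200
z(H) = 0.4125
z(FA) = -0.4677
d' = z(H) − z(FA) = 0.4125 − (-0.4677) = 0.8802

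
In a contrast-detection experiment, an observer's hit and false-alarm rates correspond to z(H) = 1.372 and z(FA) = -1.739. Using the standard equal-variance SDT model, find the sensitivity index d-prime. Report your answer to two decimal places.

d-prime = 3.11

d' = z(H) − z(FA) = 1.372 − (-1.739) = 3.111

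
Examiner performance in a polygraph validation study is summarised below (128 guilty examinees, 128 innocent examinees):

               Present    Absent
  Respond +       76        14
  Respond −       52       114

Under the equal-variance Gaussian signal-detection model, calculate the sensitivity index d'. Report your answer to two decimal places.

H = 76/128 = 0.5938
FA = 14/128 = 0.1094
z(H) = z(0.5938) = 0.237
z(FA) = z(0.1094) = -1.230
d' = z(H) − z(FA) = 0.237 − (-1.230) = 1.467

d' = 1.47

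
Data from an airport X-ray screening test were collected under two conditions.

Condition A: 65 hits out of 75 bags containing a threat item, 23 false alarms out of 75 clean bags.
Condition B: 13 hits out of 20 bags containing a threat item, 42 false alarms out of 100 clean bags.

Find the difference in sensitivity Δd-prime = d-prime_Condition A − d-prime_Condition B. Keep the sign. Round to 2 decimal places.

Condition A: z(0.8667) = 1.111, z(0.3067) = -0.505, d' = 1.616
Condition B: z(0.6500) = 0.385, z(0.4200) = -0.202, d' = 0.587
Δd' = d'_Condition A − d'_Condition B = 1.616 − 0.587 = 1.029
Condition A has the higher sensitivity.

Δd-prime = 1.03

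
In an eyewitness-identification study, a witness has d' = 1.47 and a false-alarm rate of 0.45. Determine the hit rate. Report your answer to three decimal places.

z(false-alarm rate) = z(0.45) = -0.1257
z(H) = z(FA) + d' = -0.1257 + 1.47 = 1.3443
hit rate = Φ(1.3443) = 0.9106

hit rate = 0.911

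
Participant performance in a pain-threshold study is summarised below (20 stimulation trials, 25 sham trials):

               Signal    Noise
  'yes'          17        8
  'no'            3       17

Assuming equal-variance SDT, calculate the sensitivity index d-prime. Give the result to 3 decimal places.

d-prime = 1.504

H = 17/20 = 0.8500
FA = 8/25 = 0.3200
z(H) = 1.0364
z(FA) = -0.4677
d' = z(H) − z(FA) = 1.0364 − (-0.4677) = 1.5041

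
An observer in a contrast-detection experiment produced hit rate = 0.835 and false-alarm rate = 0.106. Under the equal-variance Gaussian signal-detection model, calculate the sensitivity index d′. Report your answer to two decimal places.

d′ = 2.22

z(H) = 0.974
z(FA) = -1.248
d' = z(H) − z(FA) = 0.974 − (-1.248) = 2.222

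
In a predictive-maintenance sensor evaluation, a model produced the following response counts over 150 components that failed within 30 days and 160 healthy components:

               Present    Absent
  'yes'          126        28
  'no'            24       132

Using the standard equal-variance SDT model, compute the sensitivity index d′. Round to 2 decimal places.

d′ = 1.93

H = 126/150 = 0.8400
FA = 28/160 = 0.1750
z(H) = z(0.8400) = 0.9945
z(FA) = z(0.1750) = -0.9346
d' = z(H) − z(FA) = 0.9945 − (-0.9346) = 1.9291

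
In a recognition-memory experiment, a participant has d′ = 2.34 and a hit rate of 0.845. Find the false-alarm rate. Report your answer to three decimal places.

z(hit rate) = z(0.845) = 1.0152
z(FA) = z(H) − d' = 1.0152 − 2.34 = -1.3248
false-alarm rate = Φ(-1.3248) = 0.0926

false-alarm rate = 0.093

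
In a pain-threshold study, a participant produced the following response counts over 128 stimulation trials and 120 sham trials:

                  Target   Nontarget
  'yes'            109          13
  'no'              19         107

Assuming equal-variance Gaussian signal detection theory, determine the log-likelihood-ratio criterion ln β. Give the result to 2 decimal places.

ln β = 0.22

H = 109/128 = 0.8516
FA = 13/120 = 0.1083
z(H) = z(0.8516) = 1.043
z(FA) = z(0.1083) = -1.236
ln β = −½·[z(H)² − z(FA)²] = −0.5 × (1.088 − 1.528) = 0.220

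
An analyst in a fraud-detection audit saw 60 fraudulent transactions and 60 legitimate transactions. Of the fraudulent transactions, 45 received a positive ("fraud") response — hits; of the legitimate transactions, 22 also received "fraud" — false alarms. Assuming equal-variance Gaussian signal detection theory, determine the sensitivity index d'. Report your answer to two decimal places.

d' = 1.02

H = 45/60 = 0.7500
FA = 22/60 = 0.3667
z(H) = 0.6745
z(FA) = -0.3406
d' = z(H) − z(FA) = 0.6745 − (-0.3406) = 1.0151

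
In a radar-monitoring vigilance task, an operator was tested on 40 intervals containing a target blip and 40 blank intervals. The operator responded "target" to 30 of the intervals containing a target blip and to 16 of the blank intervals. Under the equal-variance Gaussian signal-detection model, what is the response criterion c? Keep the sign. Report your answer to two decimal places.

c = -0.21

H = 30/40 = 0.7500
FA = 16/40 = 0.4000
z(H) = z(0.7500) = 0.6745
z(FA) = z(0.4000) = -0.2533
c = −½·[z(H) + z(FA)] = −0.5 × (0.6745 + (-0.2533)) = -0.2106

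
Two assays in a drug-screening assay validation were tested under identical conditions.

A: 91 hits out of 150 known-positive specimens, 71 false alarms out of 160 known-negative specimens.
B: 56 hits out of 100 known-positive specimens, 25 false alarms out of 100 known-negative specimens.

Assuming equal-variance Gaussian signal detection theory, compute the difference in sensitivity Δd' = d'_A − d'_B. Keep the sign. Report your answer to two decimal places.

Δd' = -0.41

A: z(0.6067) = 0.271, z(0.4437) = -0.142, d' = 0.413
B: z(0.5600) = 0.151, z(0.2500) = -0.674, d' = 0.825
Δd' = d'_A − d'_B = 0.413 − 0.825 = -0.412
B has the higher sensitivity.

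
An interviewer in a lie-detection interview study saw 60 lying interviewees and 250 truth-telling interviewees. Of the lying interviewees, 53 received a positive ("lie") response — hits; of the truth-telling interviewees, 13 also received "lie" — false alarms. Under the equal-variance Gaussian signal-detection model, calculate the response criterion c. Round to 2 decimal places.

H = 53/60 = 0.8833
FA = 13/250 = 0.0520
Φ⁻¹(0.8833) = 1.1916, Φ⁻¹(0.0520) = -1.6258
c = −½·[z(H) + z(FA)] = −0.5 × (1.1916 + (-1.6258)) = 0.2171

c = 0.22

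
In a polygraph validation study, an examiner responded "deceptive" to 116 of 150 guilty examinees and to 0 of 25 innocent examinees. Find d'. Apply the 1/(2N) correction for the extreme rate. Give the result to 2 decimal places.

The false-alarm rate is 0/25 = 0, so apply the 1/(2N) correction: FA → 1/(2·25) = 0.02000.
z(H) = z(0.77333) = 0.750
z(FA) = z(0.02000) = -2.054
d' = 0.750 − (-2.054) = 2.804

d' = 2.80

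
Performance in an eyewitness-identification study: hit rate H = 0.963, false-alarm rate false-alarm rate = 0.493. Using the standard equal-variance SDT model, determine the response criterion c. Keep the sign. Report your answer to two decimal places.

z(H) = z(0.963) = 1.787
z(FA) = z(0.493) = -0.018
c = −½·[z(H) + z(FA)] = −0.5 × (1.787 + (-0.018)) = -0.8845
c < 0: the witness has a liberal response bias.

c = -0.88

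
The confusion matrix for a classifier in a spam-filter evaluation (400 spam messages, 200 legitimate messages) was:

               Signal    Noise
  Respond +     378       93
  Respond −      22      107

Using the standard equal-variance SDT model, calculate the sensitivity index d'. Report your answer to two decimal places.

d' = 1.69

H = 378/400 = 0.9450
FA = 93/200 = 0.4650
Φ⁻¹(H) = Φ⁻¹(0.9450) = 1.5982
Φ⁻¹(FA) = Φ⁻¹(0.4650) = -0.0878
d' = z(H) − z(FA) = 1.5982 − (-0.0878) = 1.6860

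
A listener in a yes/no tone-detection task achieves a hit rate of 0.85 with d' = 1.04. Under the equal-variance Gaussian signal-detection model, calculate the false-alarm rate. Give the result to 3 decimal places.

false-alarm rate = 0.499

z(hit rate) = z(0.85) = 1.0364
z(FA) = z(H) − d' = 1.0364 − 1.04 = -0.0036
false-alarm rate = Φ(-0.0036) = 0.4986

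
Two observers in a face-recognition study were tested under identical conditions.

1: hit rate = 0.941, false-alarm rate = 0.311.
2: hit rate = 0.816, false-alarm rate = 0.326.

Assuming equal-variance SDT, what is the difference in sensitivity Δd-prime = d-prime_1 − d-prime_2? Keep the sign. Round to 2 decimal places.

1: z(0.941) = 1.563, z(0.311) = -0.493, d' = 2.056
2: z(0.816) = 0.900, z(0.326) = -0.451, d' = 1.351
Δd' = d'_1 − d'_2 = 2.056 − 1.351 = 0.705
1 has the higher sensitivity.

Δd-prime = 0.71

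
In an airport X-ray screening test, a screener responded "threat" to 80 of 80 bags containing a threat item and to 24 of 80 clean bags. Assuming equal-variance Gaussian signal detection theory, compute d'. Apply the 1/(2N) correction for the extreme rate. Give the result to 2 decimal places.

The hit rate is 80/80 = 1, so apply the 1/(2N) correction: H → 1 − 1/(2·80) = 0.99375.
z(H) = z(0.99375) = 2.498
z(FA) = z(0.30000) = -0.524
d' = 2.498 − (-0.524) = 3.022

d' = 3.02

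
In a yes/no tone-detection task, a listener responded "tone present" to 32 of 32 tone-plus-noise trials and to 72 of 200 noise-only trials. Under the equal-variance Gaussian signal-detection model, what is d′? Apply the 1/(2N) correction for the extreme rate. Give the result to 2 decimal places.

d′ = 2.51

The hit rate is 32/32 = 1, so apply the 1/(2N) correction: H → 1 − 1/(2·32) = 0.98438.
z(H) = z(0.98438) = 2.154
z(FA) = z(0.36000) = -0.358
d' = 2.154 − (-0.358) = 2.512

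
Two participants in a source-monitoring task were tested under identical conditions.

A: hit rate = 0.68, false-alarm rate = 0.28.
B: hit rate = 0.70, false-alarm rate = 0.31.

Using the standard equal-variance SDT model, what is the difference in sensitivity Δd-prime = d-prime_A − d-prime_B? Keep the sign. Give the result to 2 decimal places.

A: z(0.68) = 0.468, z(0.28) = -0.583, d' = 1.051
B: z(0.70) = 0.524, z(0.31) = -0.496, d' = 1.020
Δd' = d'_A − d'_B = 1.051 − 1.020 = 0.031
A has the higher sensitivity.

Δd-prime = 0.03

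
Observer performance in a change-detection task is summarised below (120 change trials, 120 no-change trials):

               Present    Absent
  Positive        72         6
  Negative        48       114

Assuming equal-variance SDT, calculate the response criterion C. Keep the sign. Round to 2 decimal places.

H = 72/120 = 0.6000
FA = 6/120 = 0.0500
z(H) = z(0.6000) = 0.2533
z(FA) = z(0.0500) = -1.6449
c = −½·[z(H) + z(FA)] = −0.5 × (0.2533 + (-1.6449)) = 0.6958
c > 0: the observer has a conservative response bias.

C = 0.70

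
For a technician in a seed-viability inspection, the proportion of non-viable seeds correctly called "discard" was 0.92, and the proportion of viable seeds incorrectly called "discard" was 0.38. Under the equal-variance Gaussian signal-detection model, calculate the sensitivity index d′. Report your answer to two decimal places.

z(0.92) = 1.4051, z(0.38) = -0.3055
d' = z(H) − z(FA) = 1.4051 − (-0.3055) = 1.7106

d′ = 1.71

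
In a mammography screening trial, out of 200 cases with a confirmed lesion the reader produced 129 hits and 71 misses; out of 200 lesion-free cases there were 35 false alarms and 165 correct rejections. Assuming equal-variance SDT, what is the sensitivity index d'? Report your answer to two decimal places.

H = 129/200 = 0.6450
FA = 35/200 = 0.1750
z(H) = z(0.6450) = 0.372
z(FA) = z(0.1750) = -0.935
d' = z(H) − z(FA) = 0.372 − (-0.935) = 1.307

d' = 1.31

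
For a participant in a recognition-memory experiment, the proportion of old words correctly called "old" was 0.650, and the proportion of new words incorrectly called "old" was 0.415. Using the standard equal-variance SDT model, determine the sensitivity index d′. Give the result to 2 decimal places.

z(H) = 0.385
z(FA) = -0.215
d' = z(H) − z(FA) = 0.385 − (-0.215) = 0.600

d′ = 0.60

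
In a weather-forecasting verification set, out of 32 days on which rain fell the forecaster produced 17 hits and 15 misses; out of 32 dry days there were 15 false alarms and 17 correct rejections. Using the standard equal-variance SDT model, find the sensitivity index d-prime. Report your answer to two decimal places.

d-prime = 0.16

H = 17/32 = 0.5312
FA = 15/32 = 0.4688
Φ⁻¹(H) = Φ⁻¹(0.5312) = 0.0783
Φ⁻¹(FA) = Φ⁻¹(0.4688) = -0.0783
d' = z(H) − z(FA) = 0.0783 − (-0.0783) = 0.1566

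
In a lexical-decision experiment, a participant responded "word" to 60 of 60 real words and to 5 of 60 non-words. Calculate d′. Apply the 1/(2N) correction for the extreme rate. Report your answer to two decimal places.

d′ = 3.78

The hit rate is 60/60 = 1, so apply the 1/(2N) correction: H → 1 − 1/(2·60) = 0.99167.
z(H) = z(0.99167) = 2.394
z(FA) = z(0.08333) = -1.383
d' = 2.394 − (-1.383) = 3.777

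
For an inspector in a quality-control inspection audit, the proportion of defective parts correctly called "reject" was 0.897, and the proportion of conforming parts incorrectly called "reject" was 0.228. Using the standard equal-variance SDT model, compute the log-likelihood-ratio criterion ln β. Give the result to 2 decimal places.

ln β = -0.52

z(0.897) = 1.265, z(0.228) = -0.745
ln β = −½·[z(H)² − z(FA)²] = −0.5 × (1.600 − 0.555) = -0.5225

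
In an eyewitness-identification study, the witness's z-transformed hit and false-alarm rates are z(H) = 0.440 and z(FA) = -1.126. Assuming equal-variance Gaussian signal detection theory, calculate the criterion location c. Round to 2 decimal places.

c = −½·[z(H) + z(FA)] = −½·(0.440 + (-1.126)) = 0.343

c = 0.34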